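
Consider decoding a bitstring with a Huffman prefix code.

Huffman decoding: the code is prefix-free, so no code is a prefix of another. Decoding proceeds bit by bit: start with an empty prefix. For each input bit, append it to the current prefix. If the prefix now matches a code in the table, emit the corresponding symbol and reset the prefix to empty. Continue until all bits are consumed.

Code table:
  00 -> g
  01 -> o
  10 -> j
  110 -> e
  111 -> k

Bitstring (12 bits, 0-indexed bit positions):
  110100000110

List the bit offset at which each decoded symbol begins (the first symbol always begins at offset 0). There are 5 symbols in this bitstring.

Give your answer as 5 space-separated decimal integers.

Answer: 0 3 5 7 9

Derivation:
Bit 0: prefix='1' (no match yet)
Bit 1: prefix='11' (no match yet)
Bit 2: prefix='110' -> emit 'e', reset
Bit 3: prefix='1' (no match yet)
Bit 4: prefix='10' -> emit 'j', reset
Bit 5: prefix='0' (no match yet)
Bit 6: prefix='00' -> emit 'g', reset
Bit 7: prefix='0' (no match yet)
Bit 8: prefix='00' -> emit 'g', reset
Bit 9: prefix='1' (no match yet)
Bit 10: prefix='11' (no match yet)
Bit 11: prefix='110' -> emit 'e', reset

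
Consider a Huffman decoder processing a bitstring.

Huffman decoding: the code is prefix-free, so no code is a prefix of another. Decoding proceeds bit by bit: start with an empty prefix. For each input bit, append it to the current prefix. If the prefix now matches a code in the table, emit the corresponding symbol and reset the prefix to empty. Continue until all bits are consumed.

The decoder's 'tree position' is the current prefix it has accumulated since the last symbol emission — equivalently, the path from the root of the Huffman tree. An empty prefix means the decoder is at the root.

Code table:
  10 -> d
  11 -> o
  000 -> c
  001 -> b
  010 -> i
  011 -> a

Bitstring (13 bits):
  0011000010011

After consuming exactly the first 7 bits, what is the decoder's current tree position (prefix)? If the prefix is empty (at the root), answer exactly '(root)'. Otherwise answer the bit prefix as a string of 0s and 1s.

Bit 0: prefix='0' (no match yet)
Bit 1: prefix='00' (no match yet)
Bit 2: prefix='001' -> emit 'b', reset
Bit 3: prefix='1' (no match yet)
Bit 4: prefix='10' -> emit 'd', reset
Bit 5: prefix='0' (no match yet)
Bit 6: prefix='00' (no match yet)

Answer: 00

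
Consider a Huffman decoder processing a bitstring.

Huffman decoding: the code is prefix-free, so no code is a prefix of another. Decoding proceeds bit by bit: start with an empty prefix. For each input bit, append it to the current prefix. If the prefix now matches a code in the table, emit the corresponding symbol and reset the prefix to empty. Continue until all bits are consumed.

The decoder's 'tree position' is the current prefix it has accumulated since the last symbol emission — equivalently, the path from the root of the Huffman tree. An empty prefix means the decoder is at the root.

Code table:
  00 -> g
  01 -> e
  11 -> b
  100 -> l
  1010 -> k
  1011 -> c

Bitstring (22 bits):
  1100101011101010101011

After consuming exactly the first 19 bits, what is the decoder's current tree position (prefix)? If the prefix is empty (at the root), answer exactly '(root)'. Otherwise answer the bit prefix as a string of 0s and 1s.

Answer: 1

Derivation:
Bit 0: prefix='1' (no match yet)
Bit 1: prefix='11' -> emit 'b', reset
Bit 2: prefix='0' (no match yet)
Bit 3: prefix='00' -> emit 'g', reset
Bit 4: prefix='1' (no match yet)
Bit 5: prefix='10' (no match yet)
Bit 6: prefix='101' (no match yet)
Bit 7: prefix='1010' -> emit 'k', reset
Bit 8: prefix='1' (no match yet)
Bit 9: prefix='11' -> emit 'b', reset
Bit 10: prefix='1' (no match yet)
Bit 11: prefix='10' (no match yet)
Bit 12: prefix='101' (no match yet)
Bit 13: prefix='1010' -> emit 'k', reset
Bit 14: prefix='1' (no match yet)
Bit 15: prefix='10' (no match yet)
Bit 16: prefix='101' (no match yet)
Bit 17: prefix='1010' -> emit 'k', reset
Bit 18: prefix='1' (no match yet)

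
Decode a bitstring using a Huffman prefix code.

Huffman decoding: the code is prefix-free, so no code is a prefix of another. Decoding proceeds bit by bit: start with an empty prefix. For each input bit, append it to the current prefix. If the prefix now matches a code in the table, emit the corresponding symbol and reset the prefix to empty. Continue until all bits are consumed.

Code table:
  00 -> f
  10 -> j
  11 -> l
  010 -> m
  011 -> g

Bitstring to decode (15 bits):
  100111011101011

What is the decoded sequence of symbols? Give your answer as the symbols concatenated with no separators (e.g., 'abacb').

Bit 0: prefix='1' (no match yet)
Bit 1: prefix='10' -> emit 'j', reset
Bit 2: prefix='0' (no match yet)
Bit 3: prefix='01' (no match yet)
Bit 4: prefix='011' -> emit 'g', reset
Bit 5: prefix='1' (no match yet)
Bit 6: prefix='10' -> emit 'j', reset
Bit 7: prefix='1' (no match yet)
Bit 8: prefix='11' -> emit 'l', reset
Bit 9: prefix='1' (no match yet)
Bit 10: prefix='10' -> emit 'j', reset
Bit 11: prefix='1' (no match yet)
Bit 12: prefix='10' -> emit 'j', reset
Bit 13: prefix='1' (no match yet)
Bit 14: prefix='11' -> emit 'l', reset

Answer: jgjljjl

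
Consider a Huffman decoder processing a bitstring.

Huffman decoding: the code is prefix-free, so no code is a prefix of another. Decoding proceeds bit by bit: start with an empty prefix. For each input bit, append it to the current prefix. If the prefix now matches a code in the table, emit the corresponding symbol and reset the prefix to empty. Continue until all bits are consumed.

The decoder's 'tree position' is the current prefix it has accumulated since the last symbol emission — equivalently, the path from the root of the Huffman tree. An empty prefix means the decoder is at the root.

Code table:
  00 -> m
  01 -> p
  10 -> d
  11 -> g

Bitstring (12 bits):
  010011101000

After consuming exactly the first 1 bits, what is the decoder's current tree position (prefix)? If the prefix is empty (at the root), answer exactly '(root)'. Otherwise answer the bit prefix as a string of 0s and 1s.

Bit 0: prefix='0' (no match yet)

Answer: 0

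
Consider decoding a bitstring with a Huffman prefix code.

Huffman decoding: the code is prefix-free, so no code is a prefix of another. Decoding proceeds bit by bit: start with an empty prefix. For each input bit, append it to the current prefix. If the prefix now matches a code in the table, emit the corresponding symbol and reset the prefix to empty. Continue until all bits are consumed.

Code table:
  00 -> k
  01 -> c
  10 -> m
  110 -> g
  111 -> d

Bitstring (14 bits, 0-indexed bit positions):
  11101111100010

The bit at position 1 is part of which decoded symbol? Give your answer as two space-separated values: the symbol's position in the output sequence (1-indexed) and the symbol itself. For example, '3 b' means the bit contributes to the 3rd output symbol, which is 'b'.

Answer: 1 d

Derivation:
Bit 0: prefix='1' (no match yet)
Bit 1: prefix='11' (no match yet)
Bit 2: prefix='111' -> emit 'd', reset
Bit 3: prefix='0' (no match yet)
Bit 4: prefix='01' -> emit 'c', reset
Bit 5: prefix='1' (no match yet)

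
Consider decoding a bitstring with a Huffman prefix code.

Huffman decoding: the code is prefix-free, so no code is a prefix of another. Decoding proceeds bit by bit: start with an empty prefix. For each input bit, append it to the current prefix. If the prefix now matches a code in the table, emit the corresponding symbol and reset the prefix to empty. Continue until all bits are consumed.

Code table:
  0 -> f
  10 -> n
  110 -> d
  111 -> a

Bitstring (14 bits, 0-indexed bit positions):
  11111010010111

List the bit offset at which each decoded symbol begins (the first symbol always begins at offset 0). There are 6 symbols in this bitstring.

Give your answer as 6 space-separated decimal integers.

Bit 0: prefix='1' (no match yet)
Bit 1: prefix='11' (no match yet)
Bit 2: prefix='111' -> emit 'a', reset
Bit 3: prefix='1' (no match yet)
Bit 4: prefix='11' (no match yet)
Bit 5: prefix='110' -> emit 'd', reset
Bit 6: prefix='1' (no match yet)
Bit 7: prefix='10' -> emit 'n', reset
Bit 8: prefix='0' -> emit 'f', reset
Bit 9: prefix='1' (no match yet)
Bit 10: prefix='10' -> emit 'n', reset
Bit 11: prefix='1' (no match yet)
Bit 12: prefix='11' (no match yet)
Bit 13: prefix='111' -> emit 'a', reset

Answer: 0 3 6 8 9 11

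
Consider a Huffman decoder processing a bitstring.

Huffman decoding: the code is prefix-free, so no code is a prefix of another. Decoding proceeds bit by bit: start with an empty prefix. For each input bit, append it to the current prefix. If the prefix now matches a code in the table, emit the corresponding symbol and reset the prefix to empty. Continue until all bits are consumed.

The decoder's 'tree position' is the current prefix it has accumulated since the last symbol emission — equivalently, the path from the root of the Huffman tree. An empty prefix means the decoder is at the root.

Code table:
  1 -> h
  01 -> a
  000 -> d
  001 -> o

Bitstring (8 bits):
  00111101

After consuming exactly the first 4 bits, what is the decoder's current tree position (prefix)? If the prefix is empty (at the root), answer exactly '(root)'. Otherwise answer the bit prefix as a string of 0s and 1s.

Bit 0: prefix='0' (no match yet)
Bit 1: prefix='00' (no match yet)
Bit 2: prefix='001' -> emit 'o', reset
Bit 3: prefix='1' -> emit 'h', reset

Answer: (root)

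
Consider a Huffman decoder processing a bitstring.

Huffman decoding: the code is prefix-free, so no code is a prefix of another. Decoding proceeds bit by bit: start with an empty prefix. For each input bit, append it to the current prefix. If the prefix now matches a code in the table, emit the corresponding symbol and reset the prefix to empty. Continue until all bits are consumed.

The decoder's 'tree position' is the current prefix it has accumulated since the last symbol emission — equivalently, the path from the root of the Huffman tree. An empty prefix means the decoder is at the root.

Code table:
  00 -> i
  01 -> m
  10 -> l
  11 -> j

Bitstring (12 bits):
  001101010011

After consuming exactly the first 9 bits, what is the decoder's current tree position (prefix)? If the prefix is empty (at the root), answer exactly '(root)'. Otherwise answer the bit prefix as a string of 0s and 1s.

Answer: 0

Derivation:
Bit 0: prefix='0' (no match yet)
Bit 1: prefix='00' -> emit 'i', reset
Bit 2: prefix='1' (no match yet)
Bit 3: prefix='11' -> emit 'j', reset
Bit 4: prefix='0' (no match yet)
Bit 5: prefix='01' -> emit 'm', reset
Bit 6: prefix='0' (no match yet)
Bit 7: prefix='01' -> emit 'm', reset
Bit 8: prefix='0' (no match yet)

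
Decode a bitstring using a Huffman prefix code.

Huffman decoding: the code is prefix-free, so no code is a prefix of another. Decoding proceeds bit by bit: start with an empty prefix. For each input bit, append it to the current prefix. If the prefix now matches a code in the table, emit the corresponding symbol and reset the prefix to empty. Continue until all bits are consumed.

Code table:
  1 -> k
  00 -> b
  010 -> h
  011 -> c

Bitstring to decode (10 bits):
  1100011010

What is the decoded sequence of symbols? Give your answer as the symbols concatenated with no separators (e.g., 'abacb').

Answer: kkbch

Derivation:
Bit 0: prefix='1' -> emit 'k', reset
Bit 1: prefix='1' -> emit 'k', reset
Bit 2: prefix='0' (no match yet)
Bit 3: prefix='00' -> emit 'b', reset
Bit 4: prefix='0' (no match yet)
Bit 5: prefix='01' (no match yet)
Bit 6: prefix='011' -> emit 'c', reset
Bit 7: prefix='0' (no match yet)
Bit 8: prefix='01' (no match yet)
Bit 9: prefix='010' -> emit 'h', reset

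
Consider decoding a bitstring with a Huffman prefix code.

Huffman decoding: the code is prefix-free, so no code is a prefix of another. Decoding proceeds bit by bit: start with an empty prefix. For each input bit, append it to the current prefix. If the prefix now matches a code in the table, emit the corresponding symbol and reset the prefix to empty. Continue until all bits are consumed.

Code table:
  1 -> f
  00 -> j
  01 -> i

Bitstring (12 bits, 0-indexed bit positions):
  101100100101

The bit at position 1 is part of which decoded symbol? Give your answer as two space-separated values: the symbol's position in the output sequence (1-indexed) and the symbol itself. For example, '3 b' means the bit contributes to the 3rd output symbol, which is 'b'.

Bit 0: prefix='1' -> emit 'f', reset
Bit 1: prefix='0' (no match yet)
Bit 2: prefix='01' -> emit 'i', reset
Bit 3: prefix='1' -> emit 'f', reset
Bit 4: prefix='0' (no match yet)
Bit 5: prefix='00' -> emit 'j', reset

Answer: 2 i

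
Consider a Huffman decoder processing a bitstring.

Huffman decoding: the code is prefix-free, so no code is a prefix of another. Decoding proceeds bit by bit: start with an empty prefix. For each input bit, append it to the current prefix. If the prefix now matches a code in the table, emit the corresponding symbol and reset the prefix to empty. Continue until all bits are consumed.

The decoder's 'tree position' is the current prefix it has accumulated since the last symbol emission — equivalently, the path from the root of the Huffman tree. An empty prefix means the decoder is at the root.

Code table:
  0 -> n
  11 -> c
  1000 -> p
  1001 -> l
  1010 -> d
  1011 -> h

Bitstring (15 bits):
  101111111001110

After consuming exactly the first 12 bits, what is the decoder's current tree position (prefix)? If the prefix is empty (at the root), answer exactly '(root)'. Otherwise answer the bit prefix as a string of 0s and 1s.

Bit 0: prefix='1' (no match yet)
Bit 1: prefix='10' (no match yet)
Bit 2: prefix='101' (no match yet)
Bit 3: prefix='1011' -> emit 'h', reset
Bit 4: prefix='1' (no match yet)
Bit 5: prefix='11' -> emit 'c', reset
Bit 6: prefix='1' (no match yet)
Bit 7: prefix='11' -> emit 'c', reset
Bit 8: prefix='1' (no match yet)
Bit 9: prefix='10' (no match yet)
Bit 10: prefix='100' (no match yet)
Bit 11: prefix='1001' -> emit 'l', reset

Answer: (root)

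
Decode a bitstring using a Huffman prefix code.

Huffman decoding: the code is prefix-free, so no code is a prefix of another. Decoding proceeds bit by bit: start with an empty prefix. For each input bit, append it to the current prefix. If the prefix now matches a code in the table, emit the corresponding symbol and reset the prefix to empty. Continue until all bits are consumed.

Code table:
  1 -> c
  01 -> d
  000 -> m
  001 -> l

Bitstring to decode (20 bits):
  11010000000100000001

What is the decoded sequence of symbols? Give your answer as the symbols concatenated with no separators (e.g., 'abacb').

Bit 0: prefix='1' -> emit 'c', reset
Bit 1: prefix='1' -> emit 'c', reset
Bit 2: prefix='0' (no match yet)
Bit 3: prefix='01' -> emit 'd', reset
Bit 4: prefix='0' (no match yet)
Bit 5: prefix='00' (no match yet)
Bit 6: prefix='000' -> emit 'm', reset
Bit 7: prefix='0' (no match yet)
Bit 8: prefix='00' (no match yet)
Bit 9: prefix='000' -> emit 'm', reset
Bit 10: prefix='0' (no match yet)
Bit 11: prefix='01' -> emit 'd', reset
Bit 12: prefix='0' (no match yet)
Bit 13: prefix='00' (no match yet)
Bit 14: prefix='000' -> emit 'm', reset
Bit 15: prefix='0' (no match yet)
Bit 16: prefix='00' (no match yet)
Bit 17: prefix='000' -> emit 'm', reset
Bit 18: prefix='0' (no match yet)
Bit 19: prefix='01' -> emit 'd', reset

Answer: ccdmmdmmd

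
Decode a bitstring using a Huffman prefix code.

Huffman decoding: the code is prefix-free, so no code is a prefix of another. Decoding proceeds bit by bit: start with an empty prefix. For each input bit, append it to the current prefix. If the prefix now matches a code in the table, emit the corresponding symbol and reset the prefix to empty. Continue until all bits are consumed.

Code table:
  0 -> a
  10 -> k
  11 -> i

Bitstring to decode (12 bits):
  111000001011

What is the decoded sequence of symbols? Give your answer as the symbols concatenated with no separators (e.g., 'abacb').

Bit 0: prefix='1' (no match yet)
Bit 1: prefix='11' -> emit 'i', reset
Bit 2: prefix='1' (no match yet)
Bit 3: prefix='10' -> emit 'k', reset
Bit 4: prefix='0' -> emit 'a', reset
Bit 5: prefix='0' -> emit 'a', reset
Bit 6: prefix='0' -> emit 'a', reset
Bit 7: prefix='0' -> emit 'a', reset
Bit 8: prefix='1' (no match yet)
Bit 9: prefix='10' -> emit 'k', reset
Bit 10: prefix='1' (no match yet)
Bit 11: prefix='11' -> emit 'i', reset

Answer: ikaaaaki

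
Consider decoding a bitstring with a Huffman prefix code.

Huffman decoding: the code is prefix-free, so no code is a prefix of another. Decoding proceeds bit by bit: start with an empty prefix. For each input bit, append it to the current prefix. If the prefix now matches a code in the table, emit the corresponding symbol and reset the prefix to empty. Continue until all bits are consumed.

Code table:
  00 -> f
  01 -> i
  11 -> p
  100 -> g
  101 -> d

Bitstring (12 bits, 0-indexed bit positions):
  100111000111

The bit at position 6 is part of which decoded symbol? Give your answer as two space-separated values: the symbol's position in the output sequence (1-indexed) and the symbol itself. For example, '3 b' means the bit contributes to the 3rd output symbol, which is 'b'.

Answer: 3 g

Derivation:
Bit 0: prefix='1' (no match yet)
Bit 1: prefix='10' (no match yet)
Bit 2: prefix='100' -> emit 'g', reset
Bit 3: prefix='1' (no match yet)
Bit 4: prefix='11' -> emit 'p', reset
Bit 5: prefix='1' (no match yet)
Bit 6: prefix='10' (no match yet)
Bit 7: prefix='100' -> emit 'g', reset
Bit 8: prefix='0' (no match yet)
Bit 9: prefix='01' -> emit 'i', reset
Bit 10: prefix='1' (no match yet)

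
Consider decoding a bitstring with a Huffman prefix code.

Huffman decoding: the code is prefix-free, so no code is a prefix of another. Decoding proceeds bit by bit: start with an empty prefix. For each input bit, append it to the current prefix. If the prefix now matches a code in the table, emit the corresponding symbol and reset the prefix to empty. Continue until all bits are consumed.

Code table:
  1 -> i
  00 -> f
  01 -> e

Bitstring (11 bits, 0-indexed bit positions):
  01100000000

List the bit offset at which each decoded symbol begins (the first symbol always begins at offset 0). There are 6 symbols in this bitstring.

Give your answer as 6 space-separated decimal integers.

Answer: 0 2 3 5 7 9

Derivation:
Bit 0: prefix='0' (no match yet)
Bit 1: prefix='01' -> emit 'e', reset
Bit 2: prefix='1' -> emit 'i', reset
Bit 3: prefix='0' (no match yet)
Bit 4: prefix='00' -> emit 'f', reset
Bit 5: prefix='0' (no match yet)
Bit 6: prefix='00' -> emit 'f', reset
Bit 7: prefix='0' (no match yet)
Bit 8: prefix='00' -> emit 'f', reset
Bit 9: prefix='0' (no match yet)
Bit 10: prefix='00' -> emit 'f', reset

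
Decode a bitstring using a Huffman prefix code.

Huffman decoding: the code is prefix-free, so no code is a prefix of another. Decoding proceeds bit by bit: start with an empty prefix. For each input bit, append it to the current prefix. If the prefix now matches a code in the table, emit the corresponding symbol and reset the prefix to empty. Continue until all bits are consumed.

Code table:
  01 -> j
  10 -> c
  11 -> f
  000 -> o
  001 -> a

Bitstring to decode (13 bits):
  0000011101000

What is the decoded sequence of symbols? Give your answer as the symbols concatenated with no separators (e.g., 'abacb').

Answer: oafjo

Derivation:
Bit 0: prefix='0' (no match yet)
Bit 1: prefix='00' (no match yet)
Bit 2: prefix='000' -> emit 'o', reset
Bit 3: prefix='0' (no match yet)
Bit 4: prefix='00' (no match yet)
Bit 5: prefix='001' -> emit 'a', reset
Bit 6: prefix='1' (no match yet)
Bit 7: prefix='11' -> emit 'f', reset
Bit 8: prefix='0' (no match yet)
Bit 9: prefix='01' -> emit 'j', reset
Bit 10: prefix='0' (no match yet)
Bit 11: prefix='00' (no match yet)
Bit 12: prefix='000' -> emit 'o', reset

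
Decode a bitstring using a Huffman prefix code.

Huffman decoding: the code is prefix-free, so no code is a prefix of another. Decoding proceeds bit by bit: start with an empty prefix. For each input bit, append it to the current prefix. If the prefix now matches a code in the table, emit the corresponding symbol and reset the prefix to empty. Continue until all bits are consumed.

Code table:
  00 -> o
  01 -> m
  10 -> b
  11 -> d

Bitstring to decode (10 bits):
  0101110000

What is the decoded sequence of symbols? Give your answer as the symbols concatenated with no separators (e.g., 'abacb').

Answer: mmdoo

Derivation:
Bit 0: prefix='0' (no match yet)
Bit 1: prefix='01' -> emit 'm', reset
Bit 2: prefix='0' (no match yet)
Bit 3: prefix='01' -> emit 'm', reset
Bit 4: prefix='1' (no match yet)
Bit 5: prefix='11' -> emit 'd', reset
Bit 6: prefix='0' (no match yet)
Bit 7: prefix='00' -> emit 'o', reset
Bit 8: prefix='0' (no match yet)
Bit 9: prefix='00' -> emit 'o', reset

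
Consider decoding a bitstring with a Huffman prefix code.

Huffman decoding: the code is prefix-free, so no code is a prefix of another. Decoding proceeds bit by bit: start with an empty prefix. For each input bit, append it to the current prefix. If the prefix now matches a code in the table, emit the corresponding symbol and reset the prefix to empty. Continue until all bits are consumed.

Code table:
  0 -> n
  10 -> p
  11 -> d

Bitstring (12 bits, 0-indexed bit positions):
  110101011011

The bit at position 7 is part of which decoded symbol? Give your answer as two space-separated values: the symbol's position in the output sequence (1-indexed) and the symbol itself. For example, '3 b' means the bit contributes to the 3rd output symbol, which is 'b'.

Bit 0: prefix='1' (no match yet)
Bit 1: prefix='11' -> emit 'd', reset
Bit 2: prefix='0' -> emit 'n', reset
Bit 3: prefix='1' (no match yet)
Bit 4: prefix='10' -> emit 'p', reset
Bit 5: prefix='1' (no match yet)
Bit 6: prefix='10' -> emit 'p', reset
Bit 7: prefix='1' (no match yet)
Bit 8: prefix='11' -> emit 'd', reset
Bit 9: prefix='0' -> emit 'n', reset
Bit 10: prefix='1' (no match yet)
Bit 11: prefix='11' -> emit 'd', reset

Answer: 5 d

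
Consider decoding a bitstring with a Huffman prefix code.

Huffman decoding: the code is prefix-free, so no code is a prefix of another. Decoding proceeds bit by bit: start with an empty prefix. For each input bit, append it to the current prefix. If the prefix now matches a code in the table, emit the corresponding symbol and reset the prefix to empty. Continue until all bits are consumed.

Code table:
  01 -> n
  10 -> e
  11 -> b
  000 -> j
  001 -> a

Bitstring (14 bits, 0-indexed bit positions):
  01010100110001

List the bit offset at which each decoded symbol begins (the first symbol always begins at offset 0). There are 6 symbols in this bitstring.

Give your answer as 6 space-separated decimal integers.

Answer: 0 2 4 6 9 11

Derivation:
Bit 0: prefix='0' (no match yet)
Bit 1: prefix='01' -> emit 'n', reset
Bit 2: prefix='0' (no match yet)
Bit 3: prefix='01' -> emit 'n', reset
Bit 4: prefix='0' (no match yet)
Bit 5: prefix='01' -> emit 'n', reset
Bit 6: prefix='0' (no match yet)
Bit 7: prefix='00' (no match yet)
Bit 8: prefix='001' -> emit 'a', reset
Bit 9: prefix='1' (no match yet)
Bit 10: prefix='10' -> emit 'e', reset
Bit 11: prefix='0' (no match yet)
Bit 12: prefix='00' (no match yet)
Bit 13: prefix='001' -> emit 'a', reset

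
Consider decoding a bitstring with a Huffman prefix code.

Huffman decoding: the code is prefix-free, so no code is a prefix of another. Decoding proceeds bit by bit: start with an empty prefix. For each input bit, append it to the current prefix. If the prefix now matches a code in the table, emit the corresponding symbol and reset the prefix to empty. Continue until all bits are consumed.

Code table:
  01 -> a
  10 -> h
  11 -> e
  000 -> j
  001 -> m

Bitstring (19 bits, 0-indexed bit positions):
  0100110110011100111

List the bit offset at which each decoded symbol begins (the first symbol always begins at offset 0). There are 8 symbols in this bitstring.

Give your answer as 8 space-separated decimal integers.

Answer: 0 2 5 7 9 12 14 17

Derivation:
Bit 0: prefix='0' (no match yet)
Bit 1: prefix='01' -> emit 'a', reset
Bit 2: prefix='0' (no match yet)
Bit 3: prefix='00' (no match yet)
Bit 4: prefix='001' -> emit 'm', reset
Bit 5: prefix='1' (no match yet)
Bit 6: prefix='10' -> emit 'h', reset
Bit 7: prefix='1' (no match yet)
Bit 8: prefix='11' -> emit 'e', reset
Bit 9: prefix='0' (no match yet)
Bit 10: prefix='00' (no match yet)
Bit 11: prefix='001' -> emit 'm', reset
Bit 12: prefix='1' (no match yet)
Bit 13: prefix='11' -> emit 'e', reset
Bit 14: prefix='0' (no match yet)
Bit 15: prefix='00' (no match yet)
Bit 16: prefix='001' -> emit 'm', reset
Bit 17: prefix='1' (no match yet)
Bit 18: prefix='11' -> emit 'e', reset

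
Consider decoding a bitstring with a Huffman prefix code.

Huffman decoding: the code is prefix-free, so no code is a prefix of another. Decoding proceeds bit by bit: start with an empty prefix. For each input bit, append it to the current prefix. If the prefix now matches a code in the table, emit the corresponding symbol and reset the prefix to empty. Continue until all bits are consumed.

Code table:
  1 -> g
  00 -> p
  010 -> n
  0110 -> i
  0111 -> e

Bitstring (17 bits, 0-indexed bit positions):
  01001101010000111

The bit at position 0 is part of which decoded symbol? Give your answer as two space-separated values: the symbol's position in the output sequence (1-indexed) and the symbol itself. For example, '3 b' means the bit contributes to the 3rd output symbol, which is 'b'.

Answer: 1 n

Derivation:
Bit 0: prefix='0' (no match yet)
Bit 1: prefix='01' (no match yet)
Bit 2: prefix='010' -> emit 'n', reset
Bit 3: prefix='0' (no match yet)
Bit 4: prefix='01' (no match yet)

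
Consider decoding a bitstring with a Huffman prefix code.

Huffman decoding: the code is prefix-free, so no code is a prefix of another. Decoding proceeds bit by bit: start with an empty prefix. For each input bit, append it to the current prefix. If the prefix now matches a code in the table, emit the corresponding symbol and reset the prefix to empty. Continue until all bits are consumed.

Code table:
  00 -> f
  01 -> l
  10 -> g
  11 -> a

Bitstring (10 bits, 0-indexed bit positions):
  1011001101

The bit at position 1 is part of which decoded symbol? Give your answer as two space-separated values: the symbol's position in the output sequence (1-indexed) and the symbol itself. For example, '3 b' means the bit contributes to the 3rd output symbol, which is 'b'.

Bit 0: prefix='1' (no match yet)
Bit 1: prefix='10' -> emit 'g', reset
Bit 2: prefix='1' (no match yet)
Bit 3: prefix='11' -> emit 'a', reset
Bit 4: prefix='0' (no match yet)
Bit 5: prefix='00' -> emit 'f', reset

Answer: 1 g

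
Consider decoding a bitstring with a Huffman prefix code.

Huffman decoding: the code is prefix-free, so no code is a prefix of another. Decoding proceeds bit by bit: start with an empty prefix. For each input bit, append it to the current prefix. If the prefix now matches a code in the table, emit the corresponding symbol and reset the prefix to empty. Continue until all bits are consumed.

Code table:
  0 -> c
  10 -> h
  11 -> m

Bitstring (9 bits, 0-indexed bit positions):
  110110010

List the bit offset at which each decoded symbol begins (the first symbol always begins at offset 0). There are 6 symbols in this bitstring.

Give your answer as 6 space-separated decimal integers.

Bit 0: prefix='1' (no match yet)
Bit 1: prefix='11' -> emit 'm', reset
Bit 2: prefix='0' -> emit 'c', reset
Bit 3: prefix='1' (no match yet)
Bit 4: prefix='11' -> emit 'm', reset
Bit 5: prefix='0' -> emit 'c', reset
Bit 6: prefix='0' -> emit 'c', reset
Bit 7: prefix='1' (no match yet)
Bit 8: prefix='10' -> emit 'h', reset

Answer: 0 2 3 5 6 7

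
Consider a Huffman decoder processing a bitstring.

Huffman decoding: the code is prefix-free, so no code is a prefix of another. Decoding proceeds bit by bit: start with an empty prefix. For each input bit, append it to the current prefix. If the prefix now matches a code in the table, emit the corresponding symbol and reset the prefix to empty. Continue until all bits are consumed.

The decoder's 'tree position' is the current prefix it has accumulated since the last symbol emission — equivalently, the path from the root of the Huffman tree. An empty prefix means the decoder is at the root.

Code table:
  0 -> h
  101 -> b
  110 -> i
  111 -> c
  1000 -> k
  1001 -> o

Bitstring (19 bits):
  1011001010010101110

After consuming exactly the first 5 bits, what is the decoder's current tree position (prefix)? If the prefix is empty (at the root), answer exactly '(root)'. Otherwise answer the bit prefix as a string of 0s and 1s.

Bit 0: prefix='1' (no match yet)
Bit 1: prefix='10' (no match yet)
Bit 2: prefix='101' -> emit 'b', reset
Bit 3: prefix='1' (no match yet)
Bit 4: prefix='10' (no match yet)

Answer: 10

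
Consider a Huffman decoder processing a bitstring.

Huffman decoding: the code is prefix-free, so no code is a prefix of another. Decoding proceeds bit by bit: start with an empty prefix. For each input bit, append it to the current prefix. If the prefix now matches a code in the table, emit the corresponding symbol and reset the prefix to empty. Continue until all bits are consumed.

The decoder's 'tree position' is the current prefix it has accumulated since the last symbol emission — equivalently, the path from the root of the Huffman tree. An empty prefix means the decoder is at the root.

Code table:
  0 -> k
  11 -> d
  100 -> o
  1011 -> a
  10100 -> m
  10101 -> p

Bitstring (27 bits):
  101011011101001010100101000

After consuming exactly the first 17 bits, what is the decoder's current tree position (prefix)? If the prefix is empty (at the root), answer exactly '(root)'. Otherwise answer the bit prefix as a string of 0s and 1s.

Bit 0: prefix='1' (no match yet)
Bit 1: prefix='10' (no match yet)
Bit 2: prefix='101' (no match yet)
Bit 3: prefix='1010' (no match yet)
Bit 4: prefix='10101' -> emit 'p', reset
Bit 5: prefix='1' (no match yet)
Bit 6: prefix='10' (no match yet)
Bit 7: prefix='101' (no match yet)
Bit 8: prefix='1011' -> emit 'a', reset
Bit 9: prefix='1' (no match yet)
Bit 10: prefix='10' (no match yet)
Bit 11: prefix='101' (no match yet)
Bit 12: prefix='1010' (no match yet)
Bit 13: prefix='10100' -> emit 'm', reset
Bit 14: prefix='1' (no match yet)
Bit 15: prefix='10' (no match yet)
Bit 16: prefix='101' (no match yet)

Answer: 101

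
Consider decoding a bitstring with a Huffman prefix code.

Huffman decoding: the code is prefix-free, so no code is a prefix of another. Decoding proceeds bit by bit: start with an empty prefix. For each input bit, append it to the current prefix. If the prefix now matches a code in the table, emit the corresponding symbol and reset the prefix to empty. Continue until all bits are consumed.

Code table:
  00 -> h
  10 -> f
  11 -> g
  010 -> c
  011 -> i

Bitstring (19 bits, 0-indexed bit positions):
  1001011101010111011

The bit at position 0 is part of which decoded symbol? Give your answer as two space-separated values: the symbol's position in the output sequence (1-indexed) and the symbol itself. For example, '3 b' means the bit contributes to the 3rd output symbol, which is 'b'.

Answer: 1 f

Derivation:
Bit 0: prefix='1' (no match yet)
Bit 1: prefix='10' -> emit 'f', reset
Bit 2: prefix='0' (no match yet)
Bit 3: prefix='01' (no match yet)
Bit 4: prefix='010' -> emit 'c', reset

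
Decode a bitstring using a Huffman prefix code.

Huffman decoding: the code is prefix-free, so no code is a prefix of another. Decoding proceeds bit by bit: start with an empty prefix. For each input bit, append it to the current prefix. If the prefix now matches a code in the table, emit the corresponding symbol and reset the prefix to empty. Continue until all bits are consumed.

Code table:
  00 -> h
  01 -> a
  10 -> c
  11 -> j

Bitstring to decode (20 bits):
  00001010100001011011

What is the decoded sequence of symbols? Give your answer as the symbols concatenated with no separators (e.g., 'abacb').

Answer: hhccchaacj

Derivation:
Bit 0: prefix='0' (no match yet)
Bit 1: prefix='00' -> emit 'h', reset
Bit 2: prefix='0' (no match yet)
Bit 3: prefix='00' -> emit 'h', reset
Bit 4: prefix='1' (no match yet)
Bit 5: prefix='10' -> emit 'c', reset
Bit 6: prefix='1' (no match yet)
Bit 7: prefix='10' -> emit 'c', reset
Bit 8: prefix='1' (no match yet)
Bit 9: prefix='10' -> emit 'c', reset
Bit 10: prefix='0' (no match yet)
Bit 11: prefix='00' -> emit 'h', reset
Bit 12: prefix='0' (no match yet)
Bit 13: prefix='01' -> emit 'a', reset
Bit 14: prefix='0' (no match yet)
Bit 15: prefix='01' -> emit 'a', reset
Bit 16: prefix='1' (no match yet)
Bit 17: prefix='10' -> emit 'c', reset
Bit 18: prefix='1' (no match yet)
Bit 19: prefix='11' -> emit 'j', reset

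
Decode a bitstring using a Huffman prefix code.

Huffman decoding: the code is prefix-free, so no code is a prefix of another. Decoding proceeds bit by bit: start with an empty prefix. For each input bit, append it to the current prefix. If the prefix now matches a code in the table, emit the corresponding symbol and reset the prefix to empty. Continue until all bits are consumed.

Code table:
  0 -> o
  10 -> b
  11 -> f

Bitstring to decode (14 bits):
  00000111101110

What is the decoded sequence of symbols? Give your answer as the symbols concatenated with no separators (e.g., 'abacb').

Bit 0: prefix='0' -> emit 'o', reset
Bit 1: prefix='0' -> emit 'o', reset
Bit 2: prefix='0' -> emit 'o', reset
Bit 3: prefix='0' -> emit 'o', reset
Bit 4: prefix='0' -> emit 'o', reset
Bit 5: prefix='1' (no match yet)
Bit 6: prefix='11' -> emit 'f', reset
Bit 7: prefix='1' (no match yet)
Bit 8: prefix='11' -> emit 'f', reset
Bit 9: prefix='0' -> emit 'o', reset
Bit 10: prefix='1' (no match yet)
Bit 11: prefix='11' -> emit 'f', reset
Bit 12: prefix='1' (no match yet)
Bit 13: prefix='10' -> emit 'b', reset

Answer: oooooffofb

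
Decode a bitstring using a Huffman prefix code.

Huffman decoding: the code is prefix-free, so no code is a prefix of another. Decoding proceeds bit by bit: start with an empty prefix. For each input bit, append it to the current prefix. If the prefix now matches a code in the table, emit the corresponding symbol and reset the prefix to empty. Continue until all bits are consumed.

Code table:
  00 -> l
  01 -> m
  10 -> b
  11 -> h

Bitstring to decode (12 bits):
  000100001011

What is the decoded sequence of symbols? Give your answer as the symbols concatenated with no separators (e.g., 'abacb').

Answer: lmllbh

Derivation:
Bit 0: prefix='0' (no match yet)
Bit 1: prefix='00' -> emit 'l', reset
Bit 2: prefix='0' (no match yet)
Bit 3: prefix='01' -> emit 'm', reset
Bit 4: prefix='0' (no match yet)
Bit 5: prefix='00' -> emit 'l', reset
Bit 6: prefix='0' (no match yet)
Bit 7: prefix='00' -> emit 'l', reset
Bit 8: prefix='1' (no match yet)
Bit 9: prefix='10' -> emit 'b', reset
Bit 10: prefix='1' (no match yet)
Bit 11: prefix='11' -> emit 'h', reset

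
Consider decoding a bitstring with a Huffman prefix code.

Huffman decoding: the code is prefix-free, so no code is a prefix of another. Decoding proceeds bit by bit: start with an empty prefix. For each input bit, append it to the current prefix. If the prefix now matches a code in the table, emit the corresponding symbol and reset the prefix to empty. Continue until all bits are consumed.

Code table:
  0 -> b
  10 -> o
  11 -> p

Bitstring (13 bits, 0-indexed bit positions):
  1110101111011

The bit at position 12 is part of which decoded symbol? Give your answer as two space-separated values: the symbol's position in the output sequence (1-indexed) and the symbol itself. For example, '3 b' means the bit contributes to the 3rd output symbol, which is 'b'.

Answer: 7 p

Derivation:
Bit 0: prefix='1' (no match yet)
Bit 1: prefix='11' -> emit 'p', reset
Bit 2: prefix='1' (no match yet)
Bit 3: prefix='10' -> emit 'o', reset
Bit 4: prefix='1' (no match yet)
Bit 5: prefix='10' -> emit 'o', reset
Bit 6: prefix='1' (no match yet)
Bit 7: prefix='11' -> emit 'p', reset
Bit 8: prefix='1' (no match yet)
Bit 9: prefix='11' -> emit 'p', reset
Bit 10: prefix='0' -> emit 'b', reset
Bit 11: prefix='1' (no match yet)
Bit 12: prefix='11' -> emit 'p', reset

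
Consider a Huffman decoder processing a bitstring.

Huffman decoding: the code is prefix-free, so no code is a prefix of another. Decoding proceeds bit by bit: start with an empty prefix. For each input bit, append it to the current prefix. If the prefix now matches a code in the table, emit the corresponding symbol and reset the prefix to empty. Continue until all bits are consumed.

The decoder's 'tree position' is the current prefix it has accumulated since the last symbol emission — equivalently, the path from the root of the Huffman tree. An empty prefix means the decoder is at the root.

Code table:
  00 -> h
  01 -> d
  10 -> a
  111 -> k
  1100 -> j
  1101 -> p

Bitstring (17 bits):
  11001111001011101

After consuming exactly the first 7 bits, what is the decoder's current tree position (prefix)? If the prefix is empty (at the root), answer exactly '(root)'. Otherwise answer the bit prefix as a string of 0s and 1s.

Answer: (root)

Derivation:
Bit 0: prefix='1' (no match yet)
Bit 1: prefix='11' (no match yet)
Bit 2: prefix='110' (no match yet)
Bit 3: prefix='1100' -> emit 'j', reset
Bit 4: prefix='1' (no match yet)
Bit 5: prefix='11' (no match yet)
Bit 6: prefix='111' -> emit 'k', reset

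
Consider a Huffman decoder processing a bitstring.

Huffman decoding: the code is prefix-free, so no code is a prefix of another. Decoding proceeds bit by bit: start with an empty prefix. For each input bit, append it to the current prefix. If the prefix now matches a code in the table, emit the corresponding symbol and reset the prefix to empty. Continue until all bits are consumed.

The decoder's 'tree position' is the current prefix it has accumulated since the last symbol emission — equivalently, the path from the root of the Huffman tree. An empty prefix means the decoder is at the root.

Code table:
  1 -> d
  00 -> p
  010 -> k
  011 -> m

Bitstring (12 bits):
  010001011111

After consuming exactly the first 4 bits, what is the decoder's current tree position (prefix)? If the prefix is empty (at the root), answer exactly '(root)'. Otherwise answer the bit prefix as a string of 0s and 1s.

Answer: 0

Derivation:
Bit 0: prefix='0' (no match yet)
Bit 1: prefix='01' (no match yet)
Bit 2: prefix='010' -> emit 'k', reset
Bit 3: prefix='0' (no match yet)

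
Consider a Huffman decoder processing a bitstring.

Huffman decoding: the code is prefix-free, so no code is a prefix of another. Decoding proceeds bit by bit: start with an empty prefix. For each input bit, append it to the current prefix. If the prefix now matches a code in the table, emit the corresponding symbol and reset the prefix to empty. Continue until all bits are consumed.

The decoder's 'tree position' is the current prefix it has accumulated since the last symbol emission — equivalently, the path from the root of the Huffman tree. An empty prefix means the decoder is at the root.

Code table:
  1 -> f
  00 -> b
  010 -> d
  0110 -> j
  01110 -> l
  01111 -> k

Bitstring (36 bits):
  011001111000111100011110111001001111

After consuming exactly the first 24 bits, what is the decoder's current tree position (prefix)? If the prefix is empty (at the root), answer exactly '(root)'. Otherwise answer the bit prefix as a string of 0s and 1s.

Bit 0: prefix='0' (no match yet)
Bit 1: prefix='01' (no match yet)
Bit 2: prefix='011' (no match yet)
Bit 3: prefix='0110' -> emit 'j', reset
Bit 4: prefix='0' (no match yet)
Bit 5: prefix='01' (no match yet)
Bit 6: prefix='011' (no match yet)
Bit 7: prefix='0111' (no match yet)
Bit 8: prefix='01111' -> emit 'k', reset
Bit 9: prefix='0' (no match yet)
Bit 10: prefix='00' -> emit 'b', reset
Bit 11: prefix='0' (no match yet)
Bit 12: prefix='01' (no match yet)
Bit 13: prefix='011' (no match yet)
Bit 14: prefix='0111' (no match yet)
Bit 15: prefix='01111' -> emit 'k', reset
Bit 16: prefix='0' (no match yet)
Bit 17: prefix='00' -> emit 'b', reset
Bit 18: prefix='0' (no match yet)
Bit 19: prefix='01' (no match yet)
Bit 20: prefix='011' (no match yet)
Bit 21: prefix='0111' (no match yet)
Bit 22: prefix='01111' -> emit 'k', reset
Bit 23: prefix='0' (no match yet)

Answer: 0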